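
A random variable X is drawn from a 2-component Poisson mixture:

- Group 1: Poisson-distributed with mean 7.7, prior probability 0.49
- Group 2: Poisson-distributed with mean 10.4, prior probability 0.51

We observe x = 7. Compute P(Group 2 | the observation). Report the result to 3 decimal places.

Posterior ∝ prior × likelihood, so P(k | x) ∝ P(Z=k) f_k(x); normalise over all components.
Evaluate each component's likelihood at the observed value:
  f_1 = 0.144191
  f_2 = 0.0794585
Multiply by the mixture weights:
  P(Z=1)·f_1 = 0.49 × 0.144191 = 0.0706534
  P(Z=2)·f_2 = 0.51 × 0.0794585 = 0.0405238
Sum: 0.0706534 + 0.0405238 = 0.111177
Responsibility of Group 2: 0.0405238 / 0.111177 ≈ 0.364

0.364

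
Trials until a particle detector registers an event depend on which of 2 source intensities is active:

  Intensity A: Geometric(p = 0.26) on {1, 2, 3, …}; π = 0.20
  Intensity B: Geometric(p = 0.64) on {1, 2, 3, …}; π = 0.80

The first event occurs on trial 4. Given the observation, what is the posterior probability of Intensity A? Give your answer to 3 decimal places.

0.469

By Bayes' theorem, P(k | x) = P(Z=k) f_k(x) / Σ_j P(Z=j) f_j(x).
Evaluate each component's likelihood at the observed value:
  p_A = 0.105358
  p_B = 0.0298598
Prior × likelihood for each component:
  P(Z=A)·p_A = 0.20 × 0.105358 = 0.0210716
  P(Z=B)·p_B = 0.80 × 0.0298598 = 0.0238879
Evidence: 0.0210716 + 0.0238879 = 0.0449595
P(Intensity A | x) = 0.0210716 / 0.0449595 ≈ 0.469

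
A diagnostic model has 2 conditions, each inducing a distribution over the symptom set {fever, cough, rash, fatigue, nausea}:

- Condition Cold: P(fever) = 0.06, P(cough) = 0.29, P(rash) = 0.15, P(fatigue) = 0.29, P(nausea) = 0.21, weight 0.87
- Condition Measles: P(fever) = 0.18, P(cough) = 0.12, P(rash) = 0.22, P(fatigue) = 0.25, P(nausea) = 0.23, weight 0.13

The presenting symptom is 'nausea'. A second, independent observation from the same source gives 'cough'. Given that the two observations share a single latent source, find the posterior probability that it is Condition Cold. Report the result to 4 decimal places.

Apply Bayes' rule: the posterior for each component is proportional to its prior times its likelihood at x.
Since both observations come from the same component, the likelihood for component k is f_k(x₁)·f_k(x₂).
  L_Cold = [P(nausea | comp) = 0.21] × [0.29] = 0.0609
  L_Measles = [P(nausea | comp) = 0.23] × [0.12] = 0.0276
Unnormalised posteriors:
  π_Cold·L_Cold = 0.87 × 0.0609 = 0.052983
  π_Measles·L_Measles = 0.13 × 0.0276 = 0.003588
Evidence: 0.052983 + 0.003588 = 0.056571
Responsibility of Condition Cold: 0.052983 / 0.056571 ≈ 0.9366

0.9366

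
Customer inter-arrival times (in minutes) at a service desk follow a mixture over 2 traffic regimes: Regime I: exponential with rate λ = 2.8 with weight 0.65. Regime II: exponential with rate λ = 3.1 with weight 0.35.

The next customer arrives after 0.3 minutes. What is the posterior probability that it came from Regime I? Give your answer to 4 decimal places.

0.6473

The responsibility of component k is w_k f_k(x) divided by Σ_j w_j f_j(x).
Component likelihoods at x = 0.3 minutes:
  f_I = 1.20879
  f_II = 1.22312
Weight by the priors:
  w_I·f_I = 0.65 × 1.20879 = 0.785713
  w_II·f_II = 0.35 × 1.22312 = 0.428091
Denominator: 0.785713 + 0.428091 = 1.2138
P(Regime I | x) ≈ 0.6473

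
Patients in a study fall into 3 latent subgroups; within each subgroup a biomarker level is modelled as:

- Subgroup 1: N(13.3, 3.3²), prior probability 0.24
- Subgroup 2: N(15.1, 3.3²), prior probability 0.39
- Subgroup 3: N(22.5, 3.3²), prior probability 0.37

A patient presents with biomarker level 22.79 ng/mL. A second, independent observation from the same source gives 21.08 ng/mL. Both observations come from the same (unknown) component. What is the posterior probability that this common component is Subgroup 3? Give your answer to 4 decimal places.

0.9847

Posterior ∝ prior × likelihood, so P(k | x) ∝ w_k f_k(x); normalise over all components.
Since both observations come from the same component, the likelihood for component k is f_k(x₁)·f_k(x₂).
  L_1 = [0.00193461] × [0.00750682] = 1.45227e-05
  L_2 = [0.00800237] × [0.0234062] = 0.000187305
  L_3 = [0.120426] × [0.110202] = 0.0132711
Prior × likelihood for each component:
  w_1·L_1 = 0.24 × 1.45227e-05 = 3.48546e-06
  w_2·L_2 = 0.39 × 0.000187305 = 7.30491e-05
  w_3·L_3 = 0.37 × 0.0132711 = 0.00491032
Sum: 3.48546e-06 + 7.30491e-05 + 0.00491032 = 0.00498686
Responsibility of Subgroup 3: 0.00491032 / 0.00498686 ≈ 0.9847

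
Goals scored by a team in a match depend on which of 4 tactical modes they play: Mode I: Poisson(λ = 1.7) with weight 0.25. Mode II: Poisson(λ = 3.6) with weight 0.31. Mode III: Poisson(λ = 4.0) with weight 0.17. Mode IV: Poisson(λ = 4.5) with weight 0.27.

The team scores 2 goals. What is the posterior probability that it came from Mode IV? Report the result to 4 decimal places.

0.1724

Apply Bayes' rule: the posterior for each component is proportional to its prior times its likelihood at x.
Component likelihoods at x = 2 goals:
  f_I = 0.263978
  f_II = 0.177058
  f_III = 0.146525
  f_IV = 0.112479
Prior × likelihood for each component:
  π_I·f_I = 0.25 × 0.263978 = 0.0659944
  π_II·f_II = 0.31 × 0.177058 = 0.0548879
  π_III·f_III = 0.17 × 0.146525 = 0.0249093
  π_IV·f_IV = 0.27 × 0.112479 = 0.0303692
Normaliser: 0.0659944 + 0.0548879 + 0.0249093 + 0.0303692 = 0.176161
Responsibility of Mode IV: 0.0303692 / 0.176161 ≈ 0.1724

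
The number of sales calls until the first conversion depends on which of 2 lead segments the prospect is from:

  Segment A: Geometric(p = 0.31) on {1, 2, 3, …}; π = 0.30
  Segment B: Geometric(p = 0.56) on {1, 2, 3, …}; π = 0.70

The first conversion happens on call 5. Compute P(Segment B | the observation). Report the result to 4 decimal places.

The responsibility of component k is P(Z=k) f_k(x) divided by Σ_j P(Z=j) f_j(x).
Geometric probabilities:
  L_A = 0.31·(1−0.31)^4 = 0.31·0.226671 = 0.0702681
  L_B = 0.56·(1−0.56)^4 = 0.56·0.037481 = 0.0209893
Prior × likelihood for each component:
  P(Z=A)·L_A = 0.30 × 0.0702681 = 0.0210804
  P(Z=B)·L_B = 0.70 × 0.0209893 = 0.0146925
Denominator: 0.0210804 + 0.0146925 = 0.035773
P(Segment B | data) ≈ 0.4107

0.4107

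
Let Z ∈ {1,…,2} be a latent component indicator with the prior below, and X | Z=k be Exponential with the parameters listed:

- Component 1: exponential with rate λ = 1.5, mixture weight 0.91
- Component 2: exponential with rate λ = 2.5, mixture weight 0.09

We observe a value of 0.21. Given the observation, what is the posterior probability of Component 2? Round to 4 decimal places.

0.1179

The responsibility of component k is w_k f_k(x) divided by Σ_j w_j f_j(x).
Component likelihoods at x = 0.21:
  L_1 = 1.5·e^(−1.5·0.21) = 1.5·e^(−0.3150) = 1.09468
  L_2 = 2.5·e^(−2.5·0.21) = 2.5·e^(−0.5250) = 1.47889
Unnormalised posteriors:
  w_1·L_1 = 0.91 × 1.09468 = 0.996162
  w_2·L_2 = 0.09 × 1.47889 = 0.1331
Marginal: 0.996162 + 0.1331 = 1.12926
So the posterior for Component 2 is 0.1331 / 1.12926 ≈ 0.1179.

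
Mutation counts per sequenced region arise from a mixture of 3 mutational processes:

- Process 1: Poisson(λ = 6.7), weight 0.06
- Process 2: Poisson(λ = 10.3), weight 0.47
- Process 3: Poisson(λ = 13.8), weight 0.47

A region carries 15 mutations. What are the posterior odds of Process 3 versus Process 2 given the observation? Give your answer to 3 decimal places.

2.430

The posterior odds equal the prior odds times the likelihood ratio: (w_i/w_j)·(f_i(x)/f_j(x)).
Evaluate each component's likelihood at the observed value:
  L_1 = 0.00231659
  L_2 = 0.0400706
  L_3 = 0.0973695
Odds = (0.47/0.47) × (0.0973695/0.0400706) = 1 × 2.42995 ≈ 2.430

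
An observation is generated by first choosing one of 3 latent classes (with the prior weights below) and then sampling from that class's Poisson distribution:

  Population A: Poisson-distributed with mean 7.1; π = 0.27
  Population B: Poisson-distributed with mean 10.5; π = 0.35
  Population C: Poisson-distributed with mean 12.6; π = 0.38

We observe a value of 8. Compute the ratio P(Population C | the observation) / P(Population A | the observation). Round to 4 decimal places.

Posterior odds = (P(Z=i) f_i(x)) / (P(Z=j) f_j(x)); the normalising sum cancels.
Poisson probabilities:
  L_A = e^(−7.1)·7.1^8/8! = 0.132146
  L_B = e^(−10.5)·10.5^8/8! = 0.100902
  L_C = e^(−12.6)·12.6^8/8! = 0.0531292
Odds = (0.38/0.27) × (0.0531292/0.132146) = 1.40741 × 0.402048 ≈ 0.5658

0.5658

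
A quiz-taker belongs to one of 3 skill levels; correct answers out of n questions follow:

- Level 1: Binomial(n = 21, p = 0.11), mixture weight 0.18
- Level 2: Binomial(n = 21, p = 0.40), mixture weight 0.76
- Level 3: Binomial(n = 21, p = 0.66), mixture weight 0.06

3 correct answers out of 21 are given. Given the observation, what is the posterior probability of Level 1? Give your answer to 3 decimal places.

The responsibility of component k is P(Z=k) f_k(x) divided by Σ_j P(Z=j) f_j(x).
Component likelihoods at x = 3 correct answers out of 21:
  L_1 = 0.217295
  L_2 = 0.00864478
  L_3 = 1.40963e-06
Unnormalised posteriors:
  P(Z=1)·L_1 = 0.18 × 0.217295 = 0.0391131
  P(Z=2)·L_2 = 0.76 × 0.00864478 = 0.00657004
  P(Z=3)·L_3 = 0.06 × 1.40963e-06 = 8.45776e-08
Evidence: 0.0391131 + 0.00657004 + 8.45776e-08 = 0.0456832
P(Level 1 | the observation) = 0.0391131 / 0.0456832 ≈ 0.856

0.856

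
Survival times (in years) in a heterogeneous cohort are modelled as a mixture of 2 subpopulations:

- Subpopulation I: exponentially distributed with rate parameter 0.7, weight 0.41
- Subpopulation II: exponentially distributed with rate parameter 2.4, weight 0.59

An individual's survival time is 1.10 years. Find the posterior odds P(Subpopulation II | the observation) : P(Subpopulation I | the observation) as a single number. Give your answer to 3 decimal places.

0.760

Since P(k|x) ∝ P(Z=k) f_k(x), the posterior odds are P(Z=i) f_i(x) / (P(Z=j) f_j(x)).
Component likelihoods at x = 1.10 years:
  L_I = 0.7·e^(−0.7·1.10) = 0.7·e^(−0.7700) = 0.324109
  L_II = 2.4·e^(−2.4·1.10) = 2.4·e^(−2.6400) = 0.171267
Odds = (0.59/0.41) × (0.171267/0.324109) = 1.43902 × 0.528424 ≈ 0.760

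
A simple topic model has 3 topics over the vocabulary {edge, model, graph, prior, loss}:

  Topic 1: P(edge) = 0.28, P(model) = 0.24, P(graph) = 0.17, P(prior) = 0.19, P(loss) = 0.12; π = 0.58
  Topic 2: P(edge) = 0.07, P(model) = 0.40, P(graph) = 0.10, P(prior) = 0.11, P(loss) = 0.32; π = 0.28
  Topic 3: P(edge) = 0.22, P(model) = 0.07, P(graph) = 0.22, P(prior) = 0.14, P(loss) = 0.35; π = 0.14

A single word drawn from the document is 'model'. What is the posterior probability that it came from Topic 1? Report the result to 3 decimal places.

0.533

Apply Bayes' rule: the posterior for each component is proportional to its prior times its likelihood at x.
Component likelihoods at x = 'model':
  f_1 = 0.24
  f_2 = 0.4
  f_3 = 0.07
Prior × likelihood for each component:
  P(Z=1)·f_1 = 0.58 × 0.24 = 0.1392
  P(Z=2)·f_2 = 0.28 × 0.4 = 0.112
  P(Z=3)·f_3 = 0.14 × 0.07 = 0.0098
Evidence: 0.1392 + 0.112 + 0.0098 = 0.261
Responsibility of Topic 1: 0.1392 / 0.261 ≈ 0.533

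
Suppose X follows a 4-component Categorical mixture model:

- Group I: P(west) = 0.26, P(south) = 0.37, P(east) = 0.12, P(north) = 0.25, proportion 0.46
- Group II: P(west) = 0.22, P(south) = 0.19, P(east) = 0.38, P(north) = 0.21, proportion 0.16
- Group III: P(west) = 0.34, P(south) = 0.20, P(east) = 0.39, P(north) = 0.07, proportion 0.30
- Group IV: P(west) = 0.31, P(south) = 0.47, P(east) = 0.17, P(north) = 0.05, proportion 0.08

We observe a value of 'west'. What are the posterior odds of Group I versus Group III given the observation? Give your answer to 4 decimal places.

Posterior odds = (π_i f_i(x)) / (π_j f_j(x)); the normalising sum cancels.
Categorical probabilities:
  f_I = P(west | comp) = 0.26
  f_II = P(west | comp) = 0.22
  f_III = P(west | comp) = 0.34
  f_IV = P(west | comp) = 0.31
Posterior odds = (π_I·f_I) / (π_III·f_III) = (0.46·0.26) / (0.30·0.34) = 0.1196 / 0.102 ≈ 1.1725

1.1725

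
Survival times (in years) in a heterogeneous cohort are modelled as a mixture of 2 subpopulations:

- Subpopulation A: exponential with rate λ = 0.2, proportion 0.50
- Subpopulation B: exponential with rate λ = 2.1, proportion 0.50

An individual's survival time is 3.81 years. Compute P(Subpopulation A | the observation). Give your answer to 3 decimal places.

0.993

Posterior ∝ prior × likelihood, so P(k | x) ∝ π_k f_k(x); normalise over all components.
Exponential densities:
  L_A = 0.0933464
  L_B = 0.000703767
Multiply by the mixture weights:
  π_A·L_A = 0.50 × 0.0933464 = 0.0466732
  π_B·L_B = 0.50 × 0.000703767 = 0.000351884
Sum: 0.0466732 + 0.000351884 = 0.0470251
So the posterior for Subpopulation A is 0.0466732 / 0.0470251 ≈ 0.993.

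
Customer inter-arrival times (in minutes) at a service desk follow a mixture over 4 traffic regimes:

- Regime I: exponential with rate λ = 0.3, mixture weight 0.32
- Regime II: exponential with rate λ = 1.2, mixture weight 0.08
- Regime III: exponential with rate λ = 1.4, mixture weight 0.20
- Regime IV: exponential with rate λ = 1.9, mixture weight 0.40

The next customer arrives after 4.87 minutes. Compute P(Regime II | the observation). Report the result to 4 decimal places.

0.0121

The responsibility of component k is P(Z=k) f_k(x) divided by Σ_j P(Z=j) f_j(x).
Exponential densities:
  L_I = 0.3·e^(−0.3·4.87) = 0.3·e^(−1.4610) = 0.0696012
  L_II = 1.2·e^(−1.2·4.87) = 1.2·e^(−5.8440) = 0.00347668
  L_III = 1.4·e^(−1.4·4.87) = 1.4·e^(−6.8180) = 0.00153147
  L_IV = 1.9·e^(−1.9·4.87) = 1.9·e^(−9.2530) = 0.000182065
Prior × likelihood for each component:
  P(Z=I)·L_I = 0.32 × 0.0696012 = 0.0222724
  P(Z=II)·L_II = 0.08 × 0.00347668 = 0.000278134
  P(Z=III)·L_III = 0.20 × 0.00153147 = 0.000306294
  P(Z=IV)·L_IV = 0.40 × 0.000182065 = 7.2826e-05
Denominator: 0.0222724 + 0.000278134 + 0.000306294 + 7.2826e-05 = 0.0229297
P(Regime II | the observation) = 0.000278134 / 0.0229297 ≈ 0.0121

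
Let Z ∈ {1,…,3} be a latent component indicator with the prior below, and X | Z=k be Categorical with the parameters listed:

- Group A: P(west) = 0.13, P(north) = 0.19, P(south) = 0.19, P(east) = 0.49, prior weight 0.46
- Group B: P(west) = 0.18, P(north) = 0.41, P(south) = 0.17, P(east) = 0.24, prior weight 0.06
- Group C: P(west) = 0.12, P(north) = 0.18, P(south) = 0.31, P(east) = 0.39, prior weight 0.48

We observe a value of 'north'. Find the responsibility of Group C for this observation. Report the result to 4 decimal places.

0.4355

Apply Bayes' rule: the posterior for each component is proportional to its prior times its likelihood at x.
Component likelihoods at x = 'north':
  f_A = P(north | comp) = 0.19
  f_B = P(north | comp) = 0.41
  f_C = P(north | comp) = 0.18
Unnormalised posteriors:
  w_A·f_A = 0.46 × 0.19 = 0.0874
  w_B·f_B = 0.06 × 0.41 = 0.0246
  w_C·f_C = 0.48 × 0.18 = 0.0864
Marginal: 0.0874 + 0.0246 + 0.0864 = 0.1984
So the posterior for Group C is 0.0864 / 0.1984 ≈ 0.4355.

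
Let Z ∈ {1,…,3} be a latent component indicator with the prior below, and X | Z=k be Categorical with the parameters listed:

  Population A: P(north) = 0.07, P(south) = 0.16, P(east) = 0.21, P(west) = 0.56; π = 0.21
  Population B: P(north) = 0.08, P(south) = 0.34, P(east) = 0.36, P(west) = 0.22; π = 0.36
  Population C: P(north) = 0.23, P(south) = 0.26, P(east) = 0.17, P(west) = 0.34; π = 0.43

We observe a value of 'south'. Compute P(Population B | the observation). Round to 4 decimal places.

Apply Bayes' rule: the posterior for each component is proportional to its prior times its likelihood at x.
Evaluate each component's likelihood at the observed value:
  f_A = P(south | comp) = 0.16
  f_B = P(south | comp) = 0.34
  f_C = P(south | comp) = 0.26
Multiply by the mixture weights:
  w_A·f_A = 0.21 × 0.16 = 0.0336
  w_B·f_B = 0.36 × 0.34 = 0.1224
  w_C·f_C = 0.43 × 0.26 = 0.1118
Marginal: 0.0336 + 0.1224 + 0.1118 = 0.2678
P(Population B | 'south') ≈ 0.4571

0.4571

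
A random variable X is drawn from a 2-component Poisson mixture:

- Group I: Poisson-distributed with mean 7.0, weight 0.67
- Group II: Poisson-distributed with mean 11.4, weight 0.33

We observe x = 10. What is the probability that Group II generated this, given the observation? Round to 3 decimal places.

Apply Bayes' rule: the posterior for each component is proportional to its prior times its likelihood at x.
Component likelihoods at x = 10:
  p_I = e^(−7.0)·7.0^10/10! = 0.0709833
  p_II = e^(−11.4)·11.4^10/10! = 0.114374
Weight by the priors:
  π_I·p_I = 0.67 × 0.0709833 = 0.0475588
  π_II·p_II = 0.33 × 0.114374 = 0.0377435
Evidence: 0.0475588 + 0.0377435 = 0.0853023
P(Group II | 10) ≈ 0.442

0.442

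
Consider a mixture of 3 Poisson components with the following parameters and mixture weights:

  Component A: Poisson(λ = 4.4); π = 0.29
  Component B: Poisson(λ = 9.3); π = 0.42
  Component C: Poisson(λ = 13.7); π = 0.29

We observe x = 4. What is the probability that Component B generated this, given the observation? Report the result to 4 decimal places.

By Bayes' theorem, P(k | x) = π_k f_k(x) / Σ_j π_j f_j(x).
Evaluate each component's likelihood at the observed value:
  L_A = e^(−4.4)·4.4^4/4! = 0.191736
  L_B = e^(−9.3)·9.3^4/4! = 0.0284959
  L_C = e^(−13.7)·13.7^4/4! = 0.00164754
Unnormalised posteriors:
  π_A·L_A = 0.29 × 0.191736 = 0.0556035
  π_B·L_B = 0.42 × 0.0284959 = 0.0119683
  π_C·L_C = 0.29 × 0.00164754 = 0.000477787
Marginal: 0.0556035 + 0.0119683 + 0.000477787 = 0.0680495
So the posterior for Component B is 0.0119683 / 0.0680495 ≈ 0.1759.

0.1759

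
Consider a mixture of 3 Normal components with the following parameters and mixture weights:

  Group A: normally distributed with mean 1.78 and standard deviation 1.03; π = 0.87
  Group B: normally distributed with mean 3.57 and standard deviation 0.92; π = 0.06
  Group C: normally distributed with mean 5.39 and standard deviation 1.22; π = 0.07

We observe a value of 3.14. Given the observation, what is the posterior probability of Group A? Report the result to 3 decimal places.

The responsibility of component k is π_k f_k(x) divided by Σ_j π_j f_j(x).
Normal densities:
  p_A = 0.161992
  p_B = 0.388763
  p_C = 0.0596989
Prior × likelihood for each component:
  π_A·p_A = 0.87 × 0.161992 = 0.140933
  π_B·p_B = 0.06 × 0.388763 = 0.0233258
  π_C·p_C = 0.07 × 0.0596989 = 0.00417893
Marginal: 0.140933 + 0.0233258 + 0.00417893 = 0.168438
So the posterior for Group A is 0.140933 / 0.168438 ≈ 0.837.

0.837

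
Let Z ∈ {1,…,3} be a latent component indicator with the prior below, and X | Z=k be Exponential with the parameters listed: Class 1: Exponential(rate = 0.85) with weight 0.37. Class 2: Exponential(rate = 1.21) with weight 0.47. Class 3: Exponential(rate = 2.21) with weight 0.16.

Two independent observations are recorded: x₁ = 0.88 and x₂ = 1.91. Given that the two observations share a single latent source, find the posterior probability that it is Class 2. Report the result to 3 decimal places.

The responsibility of component k is π_k f_k(x) divided by Σ_j π_j f_j(x).
Since both observations come from the same component, the likelihood for component k is f_k(x₁)·f_k(x₂).
  p_1 = [0.85·e^(−0.85·0.88) = 0.85·e^(−0.7480) = 0.402315] × [0.167626] = 0.0674386
  p_2 = [1.21·e^(−1.21·0.88) = 1.21·e^(−1.0648) = 0.417204] × [0.119974] = 0.0500537
  p_3 = [2.21·e^(−2.21·0.88) = 2.21·e^(−1.9448) = 0.316065] × [0.0324483] = 0.0102558
Multiply by the mixture weights:
  π_1·p_1 = 0.37 × 0.0674386 = 0.0249523
  π_2·p_2 = 0.47 × 0.0500537 = 0.0235252
  π_3·p_3 = 0.16 × 0.0102558 = 0.00164092
Evidence: 0.0249523 + 0.0235252 + 0.00164092 = 0.0501184
Responsibility of Class 2: 0.0235252 / 0.0501184 ≈ 0.469

0.469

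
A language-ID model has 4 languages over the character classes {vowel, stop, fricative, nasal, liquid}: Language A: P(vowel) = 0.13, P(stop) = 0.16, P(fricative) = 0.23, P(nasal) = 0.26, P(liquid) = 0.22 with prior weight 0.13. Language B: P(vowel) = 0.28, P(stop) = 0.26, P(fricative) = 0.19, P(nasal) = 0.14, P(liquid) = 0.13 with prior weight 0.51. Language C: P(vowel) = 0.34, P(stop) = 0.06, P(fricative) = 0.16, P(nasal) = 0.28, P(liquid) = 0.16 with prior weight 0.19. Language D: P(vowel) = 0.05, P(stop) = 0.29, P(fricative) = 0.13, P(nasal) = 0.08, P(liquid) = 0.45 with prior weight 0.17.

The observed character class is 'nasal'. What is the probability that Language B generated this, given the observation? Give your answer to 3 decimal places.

0.415

The responsibility of component k is P(Z=k) f_k(x) divided by Σ_j P(Z=j) f_j(x).
Component likelihoods at x = 'nasal':
  f_A = P(nasal | comp) = 0.26
  f_B = P(nasal | comp) = 0.14
  f_C = P(nasal | comp) = 0.28
  f_D = P(nasal | comp) = 0.08
Prior × likelihood for each component:
  P(Z=A)·f_A = 0.13 × 0.26 = 0.0338
  P(Z=B)·f_B = 0.51 × 0.14 = 0.0714
  P(Z=C)·f_C = 0.19 × 0.28 = 0.0532
  P(Z=D)·f_D = 0.17 × 0.08 = 0.0136
Normaliser: 0.0338 + 0.0714 + 0.0532 + 0.0136 = 0.172
Responsibility of Language B: 0.0714 / 0.172 ≈ 0.415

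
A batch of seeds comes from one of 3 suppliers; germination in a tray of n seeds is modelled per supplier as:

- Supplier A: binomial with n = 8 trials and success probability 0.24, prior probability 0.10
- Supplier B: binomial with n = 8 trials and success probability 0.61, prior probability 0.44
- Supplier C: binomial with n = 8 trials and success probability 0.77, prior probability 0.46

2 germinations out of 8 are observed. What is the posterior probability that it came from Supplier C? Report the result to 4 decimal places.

The responsibility of component k is w_k f_k(x) divided by Σ_j w_j f_j(x).
Evaluate each component's likelihood at the observed value:
  p_A = C(8,2)·0.24^2·0.76^6 = 28·0.0576·0.1927 = 0.310786
  p_B = C(8,2)·0.61^2·0.39^6 = 28·0.3721·0.00351874 = 0.0366611
  p_C = C(8,2)·0.77^2·0.23^6 = 28·0.5929·0.000148036 = 0.00245757
Unnormalised posteriors:
  w_A·p_A = 0.10 × 0.310786 = 0.0310786
  w_B·p_B = 0.44 × 0.0366611 = 0.0161309
  w_C·p_C = 0.46 × 0.00245757 = 0.00113048
Sum: 0.0310786 + 0.0161309 + 0.00113048 = 0.04834
So the posterior for Supplier C is 0.00113048 / 0.04834 ≈ 0.0234.

0.0234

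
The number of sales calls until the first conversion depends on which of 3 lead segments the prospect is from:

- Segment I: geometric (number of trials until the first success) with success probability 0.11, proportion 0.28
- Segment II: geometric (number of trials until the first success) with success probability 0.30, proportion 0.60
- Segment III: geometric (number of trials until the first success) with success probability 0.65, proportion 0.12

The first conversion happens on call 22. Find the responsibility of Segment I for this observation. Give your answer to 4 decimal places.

P(component k | x) = w_k·f_k(x) / marginal(x), where marginal(x) = Σ_j w_j·f_j(x).
Geometric probabilities:
  L_I = 0.00951881
  L_II = 0.000167564
  L_III = 1.73118e-10
Unnormalised posteriors:
  w_I·L_I = 0.28 × 0.00951881 = 0.00266527
  w_II·L_II = 0.60 × 0.000167564 = 0.000100538
  w_III·L_III = 0.12 × 1.73118e-10 = 2.07742e-11
Normaliser: 0.00266527 + 0.000100538 + 2.07742e-11 = 0.00276581
So the posterior for Segment I is 0.00266527 / 0.00276581 ≈ 0.9636.

0.9636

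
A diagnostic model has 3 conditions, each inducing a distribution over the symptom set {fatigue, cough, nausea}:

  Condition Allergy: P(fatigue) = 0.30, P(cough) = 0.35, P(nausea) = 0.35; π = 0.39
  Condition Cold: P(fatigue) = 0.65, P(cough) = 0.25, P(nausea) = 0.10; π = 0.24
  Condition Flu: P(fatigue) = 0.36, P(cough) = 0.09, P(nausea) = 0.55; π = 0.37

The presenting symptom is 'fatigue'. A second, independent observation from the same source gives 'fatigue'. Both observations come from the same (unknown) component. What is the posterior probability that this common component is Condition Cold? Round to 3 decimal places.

0.550

P(component k | x) = w_k·f_k(x) / marginal(x), where marginal(x) = Σ_j w_j·f_j(x).
Since both observations come from the same component, the likelihood for component k is f_k(x₁)·f_k(x₂).
  f_Allergy = [0.3] × [0.3] = 0.09
  f_Cold = [0.65] × [0.65] = 0.4225
  f_Flu = [0.36] × [0.36] = 0.1296
Prior × likelihood for each component:
  w_Allergy·f_Allergy = 0.39 × 0.09 = 0.0351
  w_Cold·f_Cold = 0.24 × 0.4225 = 0.1014
  w_Flu·f_Flu = 0.37 × 0.1296 = 0.047952
Sum: 0.0351 + 0.1014 + 0.047952 = 0.184452
Responsibility of Condition Cold: 0.1014 / 0.184452 ≈ 0.550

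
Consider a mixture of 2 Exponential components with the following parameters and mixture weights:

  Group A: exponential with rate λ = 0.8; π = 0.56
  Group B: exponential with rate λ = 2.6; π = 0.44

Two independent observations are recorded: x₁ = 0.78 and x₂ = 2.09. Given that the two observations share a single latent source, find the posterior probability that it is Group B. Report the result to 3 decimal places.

0.045

P(component k | x) = P(Z=k)·f_k(x) / marginal(x), where marginal(x) = Σ_j P(Z=j)·f_j(x).
Since both observations come from the same component, the likelihood for component k is f_k(x₁)·f_k(x₂).
  p_A = [0.428638] × [0.150297] = 0.0644228
  p_B = [0.342156] × [0.0113506] = 0.00388366
Unnormalised posteriors:
  P(Z=A)·p_A = 0.56 × 0.0644228 = 0.0360768
  P(Z=B)·p_B = 0.44 × 0.00388366 = 0.00170881
Normaliser: 0.0360768 + 0.00170881 = 0.0377856
P(Group B | data) = 0.00170881 / 0.0377856 ≈ 0.045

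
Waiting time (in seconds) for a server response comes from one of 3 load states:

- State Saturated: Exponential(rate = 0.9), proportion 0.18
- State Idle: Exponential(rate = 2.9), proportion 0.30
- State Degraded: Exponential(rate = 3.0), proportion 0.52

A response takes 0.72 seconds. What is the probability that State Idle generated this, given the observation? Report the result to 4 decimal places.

The responsibility of component k is P(Z=k) f_k(x) divided by Σ_j P(Z=j) f_j(x).
Exponential densities:
  p_Saturated = 0.9·e^(−0.9·0.72) = 0.9·e^(−0.6480) = 0.470782
  p_Idle = 2.9·e^(−2.9·0.72) = 2.9·e^(−2.0880) = 0.359411
  p_Degraded = 3.0·e^(−3.0·0.72) = 3.0·e^(−2.1600) = 0.345975
Unnormalised posteriors:
  P(Z=Saturated)·p_Saturated = 0.18 × 0.470782 = 0.0847407
  P(Z=Idle)·p_Idle = 0.30 × 0.359411 = 0.107823
  P(Z=Degraded)·p_Degraded = 0.52 × 0.345975 = 0.179907
Sum: 0.0847407 + 0.107823 + 0.179907 = 0.372471
So the posterior for State Idle is 0.107823 / 0.372471 ≈ 0.2895.

0.2895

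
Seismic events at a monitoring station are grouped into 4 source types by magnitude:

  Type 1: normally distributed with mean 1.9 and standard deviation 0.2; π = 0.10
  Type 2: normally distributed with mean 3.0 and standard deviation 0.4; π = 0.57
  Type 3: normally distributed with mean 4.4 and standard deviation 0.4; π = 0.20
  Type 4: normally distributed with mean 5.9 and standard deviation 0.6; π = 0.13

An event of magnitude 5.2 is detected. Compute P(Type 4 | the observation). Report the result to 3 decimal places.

Apply Bayes' rule: the posterior for each component is proportional to its prior times its likelihood at x.
Evaluate each component's likelihood at the observed value:
  p_1 = 1.51895e-59
  p_2 = 2.69244e-07
  p_3 = 0.134977
  p_4 = 0.336664
Prior × likelihood for each component:
  P(Z=1)·p_1 = 0.10 × 1.51895e-59 = 1.51895e-60
  P(Z=2)·p_2 = 0.57 × 2.69244e-07 = 1.53469e-07
  P(Z=3)·p_3 = 0.20 × 0.134977 = 0.0269955
  P(Z=4)·p_4 = 0.13 × 0.336664 = 0.0437664
Evidence: 1.51895e-60 + 1.53469e-07 + 0.0269955 + 0.0437664 = 0.070762
So the posterior for Type 4 is 0.0437664 / 0.070762 ≈ 0.619.

0.619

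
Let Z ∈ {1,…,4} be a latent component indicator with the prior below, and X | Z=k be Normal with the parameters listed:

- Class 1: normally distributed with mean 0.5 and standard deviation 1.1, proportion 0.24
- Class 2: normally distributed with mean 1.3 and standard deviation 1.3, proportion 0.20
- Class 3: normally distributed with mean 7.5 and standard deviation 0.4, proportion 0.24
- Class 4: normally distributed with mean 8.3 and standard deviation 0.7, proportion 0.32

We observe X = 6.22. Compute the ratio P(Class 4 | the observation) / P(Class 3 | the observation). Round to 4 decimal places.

Since P(k|x) ∝ w_k f_k(x), the posterior odds are w_i f_i(x) / (w_j f_j(x)).
Evaluate each component's likelihood at the observed value:
  f_1 = 4.87367e-07
  f_2 = 0.000238067
  f_3 = 0.00596022
  f_4 = 0.00689501
Odds = (0.32/0.24) × (0.00689501/0.00596022) = 1.33333 × 1.15684 ≈ 1.5425

1.5425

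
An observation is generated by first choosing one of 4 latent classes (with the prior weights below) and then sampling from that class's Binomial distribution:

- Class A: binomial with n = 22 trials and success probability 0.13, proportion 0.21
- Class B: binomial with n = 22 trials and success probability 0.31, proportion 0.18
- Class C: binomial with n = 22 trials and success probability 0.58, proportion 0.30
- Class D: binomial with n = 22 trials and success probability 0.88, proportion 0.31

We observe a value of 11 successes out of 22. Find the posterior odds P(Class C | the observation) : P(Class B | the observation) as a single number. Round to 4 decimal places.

6.9659

Posterior odds = (π_i f_i(x)) / (π_j f_j(x)); the normalising sum cancels.
Binomial probabilities:
  L_A = 2.7324e-05
  L_B = 0.0302534
  L_C = 0.126446
  L_D = 1.28457e-05
Posterior odds = (π_C·L_C) / (π_B·L_B) = (0.30·0.126446) / (0.18·0.0302534) = 0.0379338 / 0.00544561 ≈ 6.9659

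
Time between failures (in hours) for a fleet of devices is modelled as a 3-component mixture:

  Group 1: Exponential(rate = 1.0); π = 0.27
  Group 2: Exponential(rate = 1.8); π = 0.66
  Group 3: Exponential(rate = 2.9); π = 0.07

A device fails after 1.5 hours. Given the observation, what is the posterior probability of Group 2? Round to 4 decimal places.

0.5595

Posterior ∝ prior × likelihood, so P(k | x) ∝ P(Z=k) f_k(x); normalise over all components.
Exponential densities:
  f_1 = 1.0·e^(−1.0·1.5) = 1.0·e^(−1.5000) = 0.22313
  f_2 = 1.8·e^(−1.8·1.5) = 1.8·e^(−2.7000) = 0.12097
  f_3 = 2.9·e^(−2.9·1.5) = 2.9·e^(−4.3500) = 0.0374298
Unnormalised posteriors:
  P(Z=1)·f_1 = 0.27 × 0.22313 = 0.0602451
  P(Z=2)·f_2 = 0.66 × 0.12097 = 0.0798401
  P(Z=3)·f_3 = 0.07 × 0.0374298 = 0.00262008
Marginal: 0.0602451 + 0.0798401 + 0.00262008 = 0.142705
P(Group 2 | x) = 0.0798401 / 0.142705 ≈ 0.5595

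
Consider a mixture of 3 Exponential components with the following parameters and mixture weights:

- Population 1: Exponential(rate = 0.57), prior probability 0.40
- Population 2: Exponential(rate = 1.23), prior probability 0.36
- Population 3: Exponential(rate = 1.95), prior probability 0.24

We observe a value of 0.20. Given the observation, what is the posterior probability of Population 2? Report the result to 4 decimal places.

P(component k | x) = π_k·f_k(x) / marginal(x), where marginal(x) = Σ_j π_j·f_j(x).
Evaluate each component's likelihood at the observed value:
  L_1 = 0.57·e^(−0.57·0.20) = 0.57·e^(−0.1140) = 0.508587
  L_2 = 1.23·e^(−1.23·0.20) = 1.23·e^(−0.2460) = 0.961764
  L_3 = 1.95·e^(−1.95·0.20) = 1.95·e^(−0.3900) = 1.32026
Prior × likelihood for each component:
  π_1·L_1 = 0.40 × 0.508587 = 0.203435
  π_2·L_2 = 0.36 × 0.961764 = 0.346235
  π_3·L_3 = 0.24 × 1.32026 = 0.316863
Denominator: 0.203435 + 0.346235 + 0.316863 = 0.866533
So the posterior for Population 2 is 0.346235 / 0.866533 ≈ 0.3996.

0.3996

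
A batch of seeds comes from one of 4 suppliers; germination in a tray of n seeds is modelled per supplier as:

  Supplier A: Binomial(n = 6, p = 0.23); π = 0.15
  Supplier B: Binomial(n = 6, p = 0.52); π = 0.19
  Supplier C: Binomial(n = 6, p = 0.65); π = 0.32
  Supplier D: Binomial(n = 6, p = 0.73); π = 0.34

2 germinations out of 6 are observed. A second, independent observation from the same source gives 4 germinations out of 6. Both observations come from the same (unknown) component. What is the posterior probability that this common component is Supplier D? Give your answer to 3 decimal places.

The responsibility of component k is π_k f_k(x) divided by Σ_j π_j f_j(x).
Since both observations come from the same component, the likelihood for component k is f_k(x₁)·f_k(x₂).
  f_A = [0.278939] × [0.0248877] = 0.00694215
  f_B = [0.215309] × [0.252689] = 0.0544064
  f_C = [0.0951021] × [0.328005] = 0.031194
  f_D = [0.0424807] × [0.310535] = 0.0131917
Weight by the priors:
  π_A·f_A = 0.15 × 0.00694215 = 0.00104132
  π_B·f_B = 0.19 × 0.0544064 = 0.0103372
  π_C·f_C = 0.32 × 0.031194 = 0.00998208
  π_D·f_D = 0.34 × 0.0131917 = 0.00448519
Evidence: 0.00104132 + 0.0103372 + 0.00998208 + 0.00448519 = 0.0258458
So the posterior for Supplier D is 0.00448519 / 0.0258458 ≈ 0.174.

0.174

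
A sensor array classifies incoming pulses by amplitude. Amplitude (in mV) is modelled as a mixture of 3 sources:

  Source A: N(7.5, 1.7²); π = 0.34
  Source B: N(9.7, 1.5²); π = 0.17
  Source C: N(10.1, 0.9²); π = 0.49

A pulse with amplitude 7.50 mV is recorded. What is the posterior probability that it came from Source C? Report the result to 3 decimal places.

Apply Bayes' rule: the posterior for each component is proportional to its prior times its likelihood at x.
Component likelihoods at x = 7.50 mV:
  L_A = 0.234672
  L_B = 0.0907217
  L_C = 0.00683009
Prior × likelihood for each component:
  π_A·L_A = 0.34 × 0.234672 = 0.0797885
  π_B·L_B = 0.17 × 0.0907217 = 0.0154227
  π_C·L_C = 0.49 × 0.00683009 = 0.00334674
Normaliser: 0.0797885 + 0.0154227 + 0.00334674 = 0.0985579
P(Source C | the observation) = 0.00334674 / 0.0985579 ≈ 0.034

0.034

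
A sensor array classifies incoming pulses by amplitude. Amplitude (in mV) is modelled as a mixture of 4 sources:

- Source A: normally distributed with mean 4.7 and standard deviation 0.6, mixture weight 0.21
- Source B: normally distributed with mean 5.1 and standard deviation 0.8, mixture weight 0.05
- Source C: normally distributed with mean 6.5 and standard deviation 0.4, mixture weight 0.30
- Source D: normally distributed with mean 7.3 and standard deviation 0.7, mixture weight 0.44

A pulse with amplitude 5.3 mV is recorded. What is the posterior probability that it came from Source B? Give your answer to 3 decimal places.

0.208

Apply Bayes' rule: the posterior for each component is proportional to its prior times its likelihood at x.
Normal densities:
  f_A = (1/(0.6·√(2π)))·exp(−(5.3−4.7)²/(2·0.6²)) = 0.664904·exp(-0.50000) = 0.403285
  f_B = (1/(0.8·√(2π)))·exp(−(5.3−5.1)²/(2·0.8²)) = 0.498678·exp(-0.03125) = 0.483335
  f_C = (1/(0.4·√(2π)))·exp(−(5.3−6.5)²/(2·0.4²)) = 0.997356·exp(-4.50000) = 0.0110796
  f_D = (1/(0.7·√(2π)))·exp(−(5.3−7.3)²/(2·0.7²)) = 0.569918·exp(-4.08163) = 0.00962014
Weight by the priors:
  π_A·f_A = 0.21 × 0.403285 = 0.0846898
  π_B·f_B = 0.05 × 0.483335 = 0.0241668
  π_C·f_C = 0.30 × 0.0110796 = 0.00332389
  π_D·f_D = 0.44 × 0.00962014 = 0.00423286
Evidence: 0.0846898 + 0.0241668 + 0.00332389 + 0.00423286 = 0.116413
P(Source B | the observation) ≈ 0.208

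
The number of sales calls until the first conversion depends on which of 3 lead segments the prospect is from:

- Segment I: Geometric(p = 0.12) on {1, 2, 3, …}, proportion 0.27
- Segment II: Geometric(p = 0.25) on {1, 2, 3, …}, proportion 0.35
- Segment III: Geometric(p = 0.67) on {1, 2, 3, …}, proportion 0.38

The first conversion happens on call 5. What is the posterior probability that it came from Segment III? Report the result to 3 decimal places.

Posterior ∝ prior × likelihood, so P(k | x) ∝ w_k f_k(x); normalise over all components.
Component likelihoods at x = 5:
  f_I = 0.12·(1−0.12)^4 = 0.12·0.599695 = 0.0719634
  f_II = 0.25·(1−0.25)^4 = 0.25·0.316406 = 0.0791016
  f_III = 0.67·(1−0.67)^4 = 0.67·0.0118592 = 0.00794567
Unnormalised posteriors:
  w_I·f_I = 0.27 × 0.0719634 = 0.0194301
  w_II·f_II = 0.35 × 0.0791016 = 0.0276855
  w_III·f_III = 0.38 × 0.00794567 = 0.00301935
Marginal: 0.0194301 + 0.0276855 + 0.00301935 = 0.050135
So the posterior for Segment III is 0.00301935 / 0.050135 ≈ 0.060.

0.060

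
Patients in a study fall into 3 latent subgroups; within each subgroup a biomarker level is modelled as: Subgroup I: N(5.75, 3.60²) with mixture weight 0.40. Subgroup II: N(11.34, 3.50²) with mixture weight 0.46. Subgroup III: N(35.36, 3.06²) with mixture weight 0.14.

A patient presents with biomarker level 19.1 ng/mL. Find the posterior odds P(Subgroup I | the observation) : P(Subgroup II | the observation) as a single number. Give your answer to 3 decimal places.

Posterior odds = (w_i f_i(x)) / (w_j f_j(x)); the normalising sum cancels.
Evaluate each component's likelihood at the observed value:
  L_I = (1/(3.60·√(2π)))·exp(−(19.1−5.75)²/(2·3.60²)) = 0.110817·exp(-6.87587) = 0.000114408
  L_II = (1/(3.50·√(2π)))·exp(−(19.1−11.34)²/(2·3.50²)) = 0.113984·exp(-2.45786) = 0.00975903
  L_III = (1/(3.06·√(2π)))·exp(−(19.1−35.36)²/(2·3.06²)) = 0.130373·exp(-14.11784) = 9.63583e-08
4.57632e-05 / 0.00448915 ≈ 0.010

0.010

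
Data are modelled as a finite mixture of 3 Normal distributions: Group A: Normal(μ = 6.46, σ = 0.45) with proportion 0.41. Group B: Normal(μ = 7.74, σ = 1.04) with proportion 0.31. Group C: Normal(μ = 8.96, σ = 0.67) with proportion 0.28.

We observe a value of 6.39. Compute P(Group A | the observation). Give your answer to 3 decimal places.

0.875

P(component k | x) = P(Z=k)·f_k(x) / marginal(x), where marginal(x) = Σ_j P(Z=j)·f_j(x).
Normal densities:
  f_A = 0.875877
  f_B = 0.16519
  f_C = 0.000380045
Weight by the priors:
  P(Z=A)·f_A = 0.41 × 0.875877 = 0.35911
  P(Z=B)·f_B = 0.31 × 0.16519 = 0.0512088
  P(Z=C)·f_C = 0.28 × 0.000380045 = 0.000106412
Marginal: 0.35911 + 0.0512088 + 0.000106412 = 0.410425
P(Group A | x) = 0.35911 / 0.410425 ≈ 0.875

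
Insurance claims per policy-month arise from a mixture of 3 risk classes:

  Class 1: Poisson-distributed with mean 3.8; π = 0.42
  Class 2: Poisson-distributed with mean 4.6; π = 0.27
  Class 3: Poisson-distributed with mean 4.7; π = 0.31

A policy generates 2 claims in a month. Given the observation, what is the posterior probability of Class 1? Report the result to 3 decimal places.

The responsibility of component k is w_k f_k(x) divided by Σ_j w_j f_j(x).
Evaluate each component's likelihood at the observed value:
  p_1 = 0.161517
  p_2 = 0.106348
  p_3 = 0.100457
Weight by the priors:
  w_1·p_1 = 0.42 × 0.161517 = 0.0678371
  w_2·p_2 = 0.27 × 0.106348 = 0.0287141
  w_3·p_3 = 0.31 × 0.100457 = 0.0311418
Normaliser: 0.0678371 + 0.0287141 + 0.0311418 = 0.127693
P(Class 1 | x) ≈ 0.531

0.531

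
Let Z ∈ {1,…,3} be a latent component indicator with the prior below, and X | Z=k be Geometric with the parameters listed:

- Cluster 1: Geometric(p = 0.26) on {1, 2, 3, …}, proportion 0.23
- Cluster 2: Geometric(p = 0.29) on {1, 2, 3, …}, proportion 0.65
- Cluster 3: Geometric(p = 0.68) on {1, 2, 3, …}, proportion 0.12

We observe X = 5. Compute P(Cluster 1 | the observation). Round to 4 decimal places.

0.2689

By Bayes' theorem, P(k | x) = P(Z=k) f_k(x) / Σ_j P(Z=j) f_j(x).
Geometric probabilities:
  L_1 = 0.0779651
  L_2 = 0.0736939
  L_3 = 0.00713032
Unnormalised posteriors:
  P(Z=1)·L_1 = 0.23 × 0.0779651 = 0.017932
  P(Z=2)·L_2 = 0.65 × 0.0736939 = 0.047901
  P(Z=3)·L_3 = 0.12 × 0.00713032 = 0.000855638
Denominator: 0.017932 + 0.047901 + 0.000855638 = 0.0666886
P(Cluster 1 | 5) = 0.017932 / 0.0666886 ≈ 0.2689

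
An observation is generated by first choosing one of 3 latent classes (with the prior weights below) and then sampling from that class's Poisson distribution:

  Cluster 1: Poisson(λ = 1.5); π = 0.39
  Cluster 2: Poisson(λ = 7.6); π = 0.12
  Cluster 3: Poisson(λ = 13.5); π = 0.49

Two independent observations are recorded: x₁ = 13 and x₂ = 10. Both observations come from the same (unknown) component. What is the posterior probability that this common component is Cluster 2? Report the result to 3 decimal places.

P(component k | x) = w_k·f_k(x) / marginal(x), where marginal(x) = Σ_j w_j·f_j(x).
Since both observations come from the same component, the likelihood for component k is f_k(x₁)·f_k(x₂).
  f_1 = [6.97372e-09] × [3.54575e-06] = 2.4727e-14
  f_2 = [0.0226808] × [0.0886614] = 0.00201091
  f_3 = [0.108914] × [0.0759625] = 0.00827337
Unnormalised posteriors:
  w_1·f_1 = 0.39 × 2.4727e-14 = 9.64355e-15
  w_2·f_2 = 0.12 × 0.00201091 = 0.000241309
  w_3·f_3 = 0.49 × 0.00827337 = 0.00405395
Normaliser: 9.64355e-15 + 0.000241309 + 0.00405395 = 0.00429526
P(Cluster 2 | x₁,x₂) = 0.000241309 / 0.00429526 ≈ 0.056

0.056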